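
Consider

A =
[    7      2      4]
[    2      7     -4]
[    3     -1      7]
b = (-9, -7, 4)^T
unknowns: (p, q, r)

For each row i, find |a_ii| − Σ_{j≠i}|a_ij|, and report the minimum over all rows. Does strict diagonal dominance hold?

row 1: |7| − (2+4) = 1
row 2: |7| − (2+4) = 1
row 3: |7| − (3+1) = 3
minimum over rows = 1 → strictly diagonally dominant (convergence guaranteed)

1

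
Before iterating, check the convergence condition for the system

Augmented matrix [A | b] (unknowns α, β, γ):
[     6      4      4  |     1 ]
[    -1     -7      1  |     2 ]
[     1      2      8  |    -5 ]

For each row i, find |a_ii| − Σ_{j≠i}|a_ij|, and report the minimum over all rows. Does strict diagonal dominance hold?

-2

row 1: |6| − (4+4) = -2
row 2: |-7| − (1+1) = 5
row 3: |8| − (1+2) = 5
minimum over rows = -2 → not strictly diagonally dominant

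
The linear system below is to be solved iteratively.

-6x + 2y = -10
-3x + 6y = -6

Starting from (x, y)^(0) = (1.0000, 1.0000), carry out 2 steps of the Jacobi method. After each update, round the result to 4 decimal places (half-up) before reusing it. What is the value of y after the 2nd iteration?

0.0000

Iteration 1:
  x = (-10 - (2)·1.0000) / (-6) = 2.0000
  y = (-6 - (-3)·1.0000) / (6) = -0.5000
Iteration 2:
  x = (-10 - (2)·-0.5000) / (-6) = 1.5000
  y = (-6 - (-3)·2.0000) / (6) = 0.0000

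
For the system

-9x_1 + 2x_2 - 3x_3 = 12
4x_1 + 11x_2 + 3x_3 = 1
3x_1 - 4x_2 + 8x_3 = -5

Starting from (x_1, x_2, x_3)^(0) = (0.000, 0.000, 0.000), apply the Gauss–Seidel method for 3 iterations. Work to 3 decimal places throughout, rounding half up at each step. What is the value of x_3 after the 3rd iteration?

Iteration 1:
  x_1 = (12 - (2)·0.000 - (-3)·0.000) / (-9) = -1.333
  x_2 = (1 - (4)·-1.333 - (3)·0.000) / (11) = 0.576
  x_3 = (-5 - (3)·-1.333 - (-4)·0.576) / (8) = 0.163
Iteration 2:
  x_1 = (12 - (2)·0.576 - (-3)·0.163) / (-9) = -1.260
  x_2 = (1 - (4)·-1.260 - (3)·0.163) / (11) = 0.505
  x_3 = (-5 - (3)·-1.260 - (-4)·0.505) / (8) = 0.100
Iteration 3:
  x_1 = (12 - (2)·0.505 - (-3)·0.100) / (-9) = -1.254
  x_2 = (1 - (4)·-1.254 - (3)·0.100) / (11) = 0.520
  x_3 = (-5 - (3)·-1.254 - (-4)·0.520) / (8) = 0.105

0.105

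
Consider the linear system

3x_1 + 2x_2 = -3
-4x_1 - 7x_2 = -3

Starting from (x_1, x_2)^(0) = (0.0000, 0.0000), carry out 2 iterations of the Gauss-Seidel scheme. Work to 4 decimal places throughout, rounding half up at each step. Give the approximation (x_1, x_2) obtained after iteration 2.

Iteration 1:
  x_1 = (-3 - (2)·0.0000) / (3) = -1.0000
  x_2 = (-3 - (-4)·-1.0000) / (-7) = 1.0000
Iteration 2:
  x_1 = (-3 - (2)·1.0000) / (3) = -1.6667
  x_2 = (-3 - (-4)·-1.6667) / (-7) = 1.3810

(-1.6667, 1.3810)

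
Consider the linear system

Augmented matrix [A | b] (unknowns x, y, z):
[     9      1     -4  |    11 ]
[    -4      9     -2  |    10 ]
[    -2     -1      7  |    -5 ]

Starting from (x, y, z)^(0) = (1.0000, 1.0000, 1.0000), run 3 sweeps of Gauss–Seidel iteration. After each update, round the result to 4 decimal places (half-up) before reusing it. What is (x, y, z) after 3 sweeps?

(0.9581, 1.4917, -0.2274)

Iteration 1:
  x = (11 - (1)·1.0000 - (-4)·1.0000) / (9) = 1.5556
  y = (10 - (-4)·1.5556 - (-2)·1.0000) / (9) = 2.0247
  z = (-5 - (-2)·1.5556 - (-1)·2.0247) / (7) = 0.0194
Iteration 2:
  x = (11 - (1)·2.0247 - (-4)·0.0194) / (9) = 1.0059
  y = (10 - (-4)·1.0059 - (-2)·0.0194) / (9) = 1.5625
  z = (-5 - (-2)·1.0059 - (-1)·1.5625) / (7) = -0.2037
Iteration 3:
  x = (11 - (1)·1.5625 - (-4)·-0.2037) / (9) = 0.9581
  y = (10 - (-4)·0.9581 - (-2)·-0.2037) / (9) = 1.4917
  z = (-5 - (-2)·0.9581 - (-1)·1.4917) / (7) = -0.2274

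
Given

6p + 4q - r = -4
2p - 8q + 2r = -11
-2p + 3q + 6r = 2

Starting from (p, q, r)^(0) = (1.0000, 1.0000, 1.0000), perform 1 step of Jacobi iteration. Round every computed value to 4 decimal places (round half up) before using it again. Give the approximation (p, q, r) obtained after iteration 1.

Iteration 1:
  p = (-4 - (4)·1.0000 - (-1)·1.0000) / (6) = -1.1667
  q = (-11 - (2)·1.0000 - (2)·1.0000) / (-8) = 1.8750
  r = (2 - (-2)·1.0000 - (3)·1.0000) / (6) = 0.1667

(-1.1667, 1.8750, 0.1667)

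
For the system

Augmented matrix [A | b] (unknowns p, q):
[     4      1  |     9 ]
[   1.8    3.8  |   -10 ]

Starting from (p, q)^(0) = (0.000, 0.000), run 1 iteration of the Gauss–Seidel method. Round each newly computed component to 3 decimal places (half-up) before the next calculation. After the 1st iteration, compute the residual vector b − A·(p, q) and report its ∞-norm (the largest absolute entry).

Iteration 1:
  p = (9 - (1)·0.000) / (4) = 2.250
  q = (-10 - (1.8)·2.250) / (3.8) = -3.697
Residual b − A·x = (3.697, -0.001); ∞-norm = 3.697

3.697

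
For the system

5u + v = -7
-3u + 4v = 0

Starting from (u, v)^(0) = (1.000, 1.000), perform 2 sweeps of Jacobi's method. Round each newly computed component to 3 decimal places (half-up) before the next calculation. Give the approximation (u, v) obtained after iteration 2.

Iteration 1:
  u = (-7 - (1)·1.000) / (5) = -1.600
  v = (0 - (-3)·1.000) / (4) = 0.750
Iteration 2:
  u = (-7 - (1)·0.750) / (5) = -1.550
  v = (0 - (-3)·-1.600) / (4) = -1.200

(-1.550, -1.200)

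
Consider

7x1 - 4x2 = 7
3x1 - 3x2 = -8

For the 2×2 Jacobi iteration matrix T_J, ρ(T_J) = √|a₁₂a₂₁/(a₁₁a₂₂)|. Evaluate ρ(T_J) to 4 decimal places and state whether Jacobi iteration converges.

a₁₂a₂₁/(a₁₁a₂₂) = (-4)·(3) / ((7)·(-3)) = 0.571429
ρ = √|0.571429| = √0.571429 = 0.7559
ρ < 1, so Jacobi converges

0.7559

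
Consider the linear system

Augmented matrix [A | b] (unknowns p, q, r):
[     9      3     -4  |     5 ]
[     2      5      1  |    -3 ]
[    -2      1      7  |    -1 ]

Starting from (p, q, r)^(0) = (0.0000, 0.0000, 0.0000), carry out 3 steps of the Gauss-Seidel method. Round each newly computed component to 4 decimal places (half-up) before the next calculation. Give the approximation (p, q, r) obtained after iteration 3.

Iteration 1:
  p = (5 - (3)·0.0000 - (-4)·0.0000) / (9) = 0.5556
  q = (-3 - (2)·0.5556 - (1)·0.0000) / (5) = -0.8222
  r = (-1 - (-2)·0.5556 - (1)·-0.8222) / (7) = 0.1333
Iteration 2:
  p = (5 - (3)·-0.8222 - (-4)·0.1333) / (9) = 0.8889
  q = (-3 - (2)·0.8889 - (1)·0.1333) / (5) = -0.9822
  r = (-1 - (-2)·0.8889 - (1)·-0.9822) / (7) = 0.2514
Iteration 3:
  p = (5 - (3)·-0.9822 - (-4)·0.2514) / (9) = 0.9947
  q = (-3 - (2)·0.9947 - (1)·0.2514) / (5) = -1.0482
  r = (-1 - (-2)·0.9947 - (1)·-1.0482) / (7) = 0.2911

(0.9947, -1.0482, 0.2911)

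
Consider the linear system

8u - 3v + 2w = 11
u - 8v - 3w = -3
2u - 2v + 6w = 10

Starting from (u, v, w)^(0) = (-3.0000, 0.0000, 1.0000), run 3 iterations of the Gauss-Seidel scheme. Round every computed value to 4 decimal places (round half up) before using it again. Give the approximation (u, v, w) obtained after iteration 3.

(1.0523, 0.0170, 1.3216)

Iteration 1:
  u = (11 - (-3)·0.0000 - (2)·1.0000) / (8) = 1.1250
  v = (-3 - (1)·1.1250 - (-3)·1.0000) / (-8) = 0.1406
  w = (10 - (2)·1.1250 - (-2)·0.1406) / (6) = 1.3385
Iteration 2:
  u = (11 - (-3)·0.1406 - (2)·1.3385) / (8) = 1.0931
  v = (-3 - (1)·1.0931 - (-3)·1.3385) / (-8) = 0.0097
  w = (10 - (2)·1.0931 - (-2)·0.0097) / (6) = 1.3055
Iteration 3:
  u = (11 - (-3)·0.0097 - (2)·1.3055) / (8) = 1.0523
  v = (-3 - (1)·1.0523 - (-3)·1.3055) / (-8) = 0.0170
  w = (10 - (2)·1.0523 - (-2)·0.0170) / (6) = 1.3216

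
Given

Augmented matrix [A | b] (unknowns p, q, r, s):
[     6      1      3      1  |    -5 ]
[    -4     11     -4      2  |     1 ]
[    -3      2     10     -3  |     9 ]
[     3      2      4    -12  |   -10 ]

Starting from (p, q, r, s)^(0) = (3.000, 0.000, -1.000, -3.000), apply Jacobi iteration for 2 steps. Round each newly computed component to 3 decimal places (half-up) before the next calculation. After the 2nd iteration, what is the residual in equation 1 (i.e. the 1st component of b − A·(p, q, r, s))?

Iteration 1:
  p = (-5 - (1)·0.000 - (3)·-1.000 - (1)·-3.000) / (6) = 0.167
  q = (1 - (-4)·3.000 - (-4)·-1.000 - (2)·-3.000) / (11) = 1.364
  r = (9 - (-3)·3.000 - (2)·0.000 - (-3)·-3.000) / (10) = 0.900
  s = (-10 - (3)·3.000 - (2)·0.000 - (4)·-1.000) / (-12) = 1.250
Iteration 2:
  p = (-5 - (1)·1.364 - (3)·0.900 - (1)·1.250) / (6) = -1.719
  q = (1 - (-4)·0.167 - (-4)·0.900 - (2)·1.250) / (11) = 0.252
  r = (9 - (-3)·0.167 - (2)·1.364 - (-3)·1.250) / (10) = 1.052
  s = (-10 - (3)·0.167 - (2)·1.364 - (4)·0.900) / (-12) = 1.402
Residual b − A·x = (0.504, -7.244, -2.975, 7.269)

0.504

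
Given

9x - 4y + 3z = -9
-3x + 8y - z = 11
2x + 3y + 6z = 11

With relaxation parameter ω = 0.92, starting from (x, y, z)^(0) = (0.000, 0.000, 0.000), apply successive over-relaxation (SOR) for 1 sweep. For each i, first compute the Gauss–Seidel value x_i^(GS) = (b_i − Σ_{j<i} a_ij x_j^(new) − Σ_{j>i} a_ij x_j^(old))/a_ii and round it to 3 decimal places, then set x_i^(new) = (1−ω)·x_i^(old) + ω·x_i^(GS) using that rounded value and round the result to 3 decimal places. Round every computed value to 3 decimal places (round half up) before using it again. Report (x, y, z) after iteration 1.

(-0.920, 0.948, 1.533)

Iteration 1:
  x: GS value = (-9 - (-4)·0.000 - (3)·0.000) / (9) = -1.000;  x ← (1−ω)·0.000 + ω·-1.000 = -0.920
  y: GS value = (11 - (-3)·-0.920 - (-1)·0.000) / (8) = 1.030;  y ← (1−ω)·0.000 + ω·1.030 = 0.948
  z: GS value = (11 - (2)·-0.920 - (3)·0.948) / (6) = 1.666;  z ← (1−ω)·0.000 + ω·1.666 = 1.533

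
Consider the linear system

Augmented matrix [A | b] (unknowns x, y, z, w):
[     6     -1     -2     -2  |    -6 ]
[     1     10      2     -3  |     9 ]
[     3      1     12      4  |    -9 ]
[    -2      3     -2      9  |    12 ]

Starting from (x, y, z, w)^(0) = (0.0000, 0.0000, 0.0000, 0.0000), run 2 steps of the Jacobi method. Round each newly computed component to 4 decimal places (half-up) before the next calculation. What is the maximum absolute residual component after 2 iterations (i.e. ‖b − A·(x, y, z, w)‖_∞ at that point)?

Iteration 1:
  x = (-6 - (-1)·0.0000 - (-2)·0.0000 - (-2)·0.0000) / (6) = -1.0000
  y = (9 - (1)·0.0000 - (2)·0.0000 - (-3)·0.0000) / (10) = 0.9000
  z = (-9 - (3)·0.0000 - (1)·0.0000 - (4)·0.0000) / (12) = -0.7500
  w = (12 - (-2)·0.0000 - (3)·0.0000 - (-2)·0.0000) / (9) = 1.3333
Iteration 2:
  x = (-6 - (-1)·0.9000 - (-2)·-0.7500 - (-2)·1.3333) / (6) = -0.6556
  y = (9 - (1)·-1.0000 - (2)·-0.7500 - (-3)·1.3333) / (10) = 1.5500
  z = (-9 - (3)·-1.0000 - (1)·0.9000 - (4)·1.3333) / (12) = -1.0194
  w = (12 - (-2)·-1.0000 - (3)·0.9000 - (-2)·-0.7500) / (9) = 0.6444
Residual b − A·x = (-1.2664, -1.8724, 1.0720, -1.7996); ∞-norm = 1.8724

1.8724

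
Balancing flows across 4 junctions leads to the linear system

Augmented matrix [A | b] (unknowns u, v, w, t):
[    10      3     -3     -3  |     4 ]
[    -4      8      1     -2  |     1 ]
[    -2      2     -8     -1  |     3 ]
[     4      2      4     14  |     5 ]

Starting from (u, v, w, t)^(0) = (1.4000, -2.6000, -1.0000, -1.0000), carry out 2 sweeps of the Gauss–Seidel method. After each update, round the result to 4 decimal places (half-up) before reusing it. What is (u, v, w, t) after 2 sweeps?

(0.2889, 0.3703, -0.3849, 0.3317)

Iteration 1:
  u = (4 - (3)·-2.6000 - (-3)·-1.0000 - (-3)·-1.0000) / (10) = 0.5800
  v = (1 - (-4)·0.5800 - (1)·-1.0000 - (-2)·-1.0000) / (8) = 0.2900
  w = (3 - (-2)·0.5800 - (2)·0.2900 - (-1)·-1.0000) / (-8) = -0.3225
  t = (5 - (4)·0.5800 - (2)·0.2900 - (4)·-0.3225) / (14) = 0.2421
Iteration 2:
  u = (4 - (3)·0.2900 - (-3)·-0.3225 - (-3)·0.2421) / (10) = 0.2889
  v = (1 - (-4)·0.2889 - (1)·-0.3225 - (-2)·0.2421) / (8) = 0.3703
  w = (3 - (-2)·0.2889 - (2)·0.3703 - (-1)·0.2421) / (-8) = -0.3849
  t = (5 - (4)·0.2889 - (2)·0.3703 - (4)·-0.3849) / (14) = 0.3317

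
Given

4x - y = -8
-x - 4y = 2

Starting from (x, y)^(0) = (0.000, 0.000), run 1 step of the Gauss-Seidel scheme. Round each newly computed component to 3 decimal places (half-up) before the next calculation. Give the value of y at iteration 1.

0.000

Iteration 1:
  x = (-8 - (-1)·0.000) / (4) = -2.000
  y = (2 - (-1)·-2.000) / (-4) = 0.000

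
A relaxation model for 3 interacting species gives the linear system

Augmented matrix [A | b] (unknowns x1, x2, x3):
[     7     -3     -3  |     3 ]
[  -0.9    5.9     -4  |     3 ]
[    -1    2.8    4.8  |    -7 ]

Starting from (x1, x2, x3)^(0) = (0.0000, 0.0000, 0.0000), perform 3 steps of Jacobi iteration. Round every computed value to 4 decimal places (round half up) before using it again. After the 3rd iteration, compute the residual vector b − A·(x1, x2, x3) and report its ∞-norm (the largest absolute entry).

1.3789

Iteration 1:
  x1 = (3 - (-3)·0.0000 - (-3)·0.0000) / (7) = 0.4286
  x2 = (3 - (-0.9)·0.0000 - (-4)·0.0000) / (5.9) = 0.5085
  x3 = (-7 - (-1)·0.0000 - (2.8)·0.0000) / (4.8) = -1.4583
Iteration 2:
  x1 = (3 - (-3)·0.5085 - (-3)·-1.4583) / (7) = 0.0215
  x2 = (3 - (-0.9)·0.4286 - (-4)·-1.4583) / (5.9) = -0.4148
  x3 = (-7 - (-1)·0.4286 - (2.8)·0.5085) / (4.8) = -1.6657
Iteration 3:
  x1 = (3 - (-3)·-0.4148 - (-3)·-1.6657) / (7) = -0.4631
  x2 = (3 - (-0.9)·0.0215 - (-4)·-1.6657) / (5.9) = -0.6175
  x3 = (-7 - (-1)·0.0215 - (2.8)·-0.4148) / (4.8) = -1.2119
Residual b − A·x = (0.7535, 1.3789, 0.0830); ∞-norm = 1.3789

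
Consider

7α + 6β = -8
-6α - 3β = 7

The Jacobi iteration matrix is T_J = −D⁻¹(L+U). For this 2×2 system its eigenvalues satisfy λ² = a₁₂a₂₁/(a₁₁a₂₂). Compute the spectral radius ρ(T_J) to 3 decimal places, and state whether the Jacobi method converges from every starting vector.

a₁₂a₂₁/(a₁₁a₂₂) = (6)·(-6) / ((7)·(-3)) = 1.714286
ρ = √|1.714286| = √1.714286 = 1.309
ρ > 1, so Jacobi diverges

1.309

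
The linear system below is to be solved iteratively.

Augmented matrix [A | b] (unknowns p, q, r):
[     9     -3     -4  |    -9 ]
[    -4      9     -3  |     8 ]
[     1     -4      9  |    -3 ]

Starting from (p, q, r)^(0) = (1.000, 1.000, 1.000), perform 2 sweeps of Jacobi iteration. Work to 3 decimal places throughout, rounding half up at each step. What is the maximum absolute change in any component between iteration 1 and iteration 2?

Iteration 1:
  p = (-9 - (-3)·1.000 - (-4)·1.000) / (9) = -0.222
  q = (8 - (-4)·1.000 - (-3)·1.000) / (9) = 1.667
  r = (-3 - (1)·1.000 - (-4)·1.000) / (9) = 0.000
Iteration 2:
  p = (-9 - (-3)·1.667 - (-4)·0.000) / (9) = -0.444
  q = (8 - (-4)·-0.222 - (-3)·0.000) / (9) = 0.790
  r = (-3 - (1)·-0.222 - (-4)·1.667) / (9) = 0.432
Change: (-0.222, -0.877, 0.432) → max |·| = 0.877

0.877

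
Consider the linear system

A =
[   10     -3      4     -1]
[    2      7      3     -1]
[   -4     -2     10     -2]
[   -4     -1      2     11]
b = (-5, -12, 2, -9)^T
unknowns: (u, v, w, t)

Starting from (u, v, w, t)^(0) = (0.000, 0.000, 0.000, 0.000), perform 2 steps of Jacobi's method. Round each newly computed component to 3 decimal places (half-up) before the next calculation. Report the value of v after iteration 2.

-1.774

Iteration 1:
  u = (-5 - (-3)·0.000 - (4)·0.000 - (-1)·0.000) / (10) = -0.500
  v = (-12 - (2)·0.000 - (3)·0.000 - (-1)·0.000) / (7) = -1.714
  w = (2 - (-4)·0.000 - (-2)·0.000 - (-2)·0.000) / (10) = 0.200
  t = (-9 - (-4)·0.000 - (-1)·0.000 - (2)·0.000) / (11) = -0.818
Iteration 2:
  u = (-5 - (-3)·-1.714 - (4)·0.200 - (-1)·-0.818) / (10) = -1.176
  v = (-12 - (2)·-0.500 - (3)·0.200 - (-1)·-0.818) / (7) = -1.774
  w = (2 - (-4)·-0.500 - (-2)·-1.714 - (-2)·-0.818) / (10) = -0.506
  t = (-9 - (-4)·-0.500 - (-1)·-1.714 - (2)·0.200) / (11) = -1.192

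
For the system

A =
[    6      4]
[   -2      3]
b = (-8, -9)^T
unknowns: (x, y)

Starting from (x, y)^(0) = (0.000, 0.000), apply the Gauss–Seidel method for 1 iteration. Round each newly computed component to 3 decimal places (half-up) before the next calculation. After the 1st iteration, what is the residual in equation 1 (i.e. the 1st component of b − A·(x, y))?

15.554

Iteration 1:
  x = (-8 - (4)·0.000) / (6) = -1.333
  y = (-9 - (-2)·-1.333) / (3) = -3.889
Residual b − A·x = (15.554, 0.001)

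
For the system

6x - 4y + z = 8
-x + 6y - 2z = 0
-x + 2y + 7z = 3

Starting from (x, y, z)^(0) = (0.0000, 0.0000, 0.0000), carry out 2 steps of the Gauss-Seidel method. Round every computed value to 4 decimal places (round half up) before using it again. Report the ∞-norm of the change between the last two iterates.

Iteration 1:
  x = (8 - (-4)·0.0000 - (1)·0.0000) / (6) = 1.3333
  y = (0 - (-1)·1.3333 - (-2)·0.0000) / (6) = 0.2222
  z = (3 - (-1)·1.3333 - (2)·0.2222) / (7) = 0.5556
Iteration 2:
  x = (8 - (-4)·0.2222 - (1)·0.5556) / (6) = 1.3889
  y = (0 - (-1)·1.3889 - (-2)·0.5556) / (6) = 0.4167
  z = (3 - (-1)·1.3889 - (2)·0.4167) / (7) = 0.5079
Change: (0.0556, 0.1945, -0.0477) → max |·| = 0.1945

0.1945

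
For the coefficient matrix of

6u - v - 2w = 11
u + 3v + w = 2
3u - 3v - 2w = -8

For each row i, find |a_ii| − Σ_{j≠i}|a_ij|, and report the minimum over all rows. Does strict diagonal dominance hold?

row 1: |6| − (1+2) = 3
row 2: |3| − (1+1) = 1
row 3: |-2| − (3+3) = -4
minimum over rows = -4 → not strictly diagonally dominant

-4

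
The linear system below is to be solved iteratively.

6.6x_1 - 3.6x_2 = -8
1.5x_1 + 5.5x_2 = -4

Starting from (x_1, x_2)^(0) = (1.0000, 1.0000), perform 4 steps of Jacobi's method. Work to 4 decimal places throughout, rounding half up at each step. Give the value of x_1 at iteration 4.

-1.3473

Iteration 1:
  x_1 = (-8 - (-3.6)·1.0000) / (6.6) = -0.6667
  x_2 = (-4 - (1.5)·1.0000) / (5.5) = -1.0000
Iteration 2:
  x_1 = (-8 - (-3.6)·-1.0000) / (6.6) = -1.7576
  x_2 = (-4 - (1.5)·-0.6667) / (5.5) = -0.5454
Iteration 3:
  x_1 = (-8 - (-3.6)·-0.5454) / (6.6) = -1.5096
  x_2 = (-4 - (1.5)·-1.7576) / (5.5) = -0.2479
Iteration 4:
  x_1 = (-8 - (-3.6)·-0.2479) / (6.6) = -1.3473
  x_2 = (-4 - (1.5)·-1.5096) / (5.5) = -0.3156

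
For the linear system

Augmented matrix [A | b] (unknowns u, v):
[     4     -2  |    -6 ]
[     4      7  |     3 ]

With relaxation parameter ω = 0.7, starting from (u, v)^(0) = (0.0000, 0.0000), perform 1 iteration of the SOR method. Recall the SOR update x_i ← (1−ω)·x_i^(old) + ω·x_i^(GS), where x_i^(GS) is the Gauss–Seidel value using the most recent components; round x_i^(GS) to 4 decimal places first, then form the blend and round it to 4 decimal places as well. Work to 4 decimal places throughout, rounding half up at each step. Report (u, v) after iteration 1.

(-1.0500, 0.7200)

Iteration 1:
  u: GS value = (-6 - (-2)·0.0000) / (4) = -1.5000;  u ← (1−ω)·0.0000 + ω·-1.5000 = -1.0500
  v: GS value = (3 - (4)·-1.0500) / (7) = 1.0286;  v ← (1−ω)·0.0000 + ω·1.0286 = 0.7200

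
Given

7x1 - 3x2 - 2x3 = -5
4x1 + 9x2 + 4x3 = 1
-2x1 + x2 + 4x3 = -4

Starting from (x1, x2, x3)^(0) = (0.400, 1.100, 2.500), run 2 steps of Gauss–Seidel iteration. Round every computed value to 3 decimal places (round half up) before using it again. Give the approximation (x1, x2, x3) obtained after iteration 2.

(-1.364, 0.923, -1.913)

Iteration 1:
  x1 = (-5 - (-3)·1.100 - (-2)·2.500) / (7) = 0.471
  x2 = (1 - (4)·0.471 - (4)·2.500) / (9) = -1.209
  x3 = (-4 - (-2)·0.471 - (1)·-1.209) / (4) = -0.462
Iteration 2:
  x1 = (-5 - (-3)·-1.209 - (-2)·-0.462) / (7) = -1.364
  x2 = (1 - (4)·-1.364 - (4)·-0.462) / (9) = 0.923
  x3 = (-4 - (-2)·-1.364 - (1)·0.923) / (4) = -1.913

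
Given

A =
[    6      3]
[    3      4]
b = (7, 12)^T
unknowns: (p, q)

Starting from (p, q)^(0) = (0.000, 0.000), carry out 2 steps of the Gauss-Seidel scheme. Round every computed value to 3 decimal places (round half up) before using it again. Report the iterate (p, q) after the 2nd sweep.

(0.104, 2.922)

Iteration 1:
  p = (7 - (3)·0.000) / (6) = 1.167
  q = (12 - (3)·1.167) / (4) = 2.125
Iteration 2:
  p = (7 - (3)·2.125) / (6) = 0.104
  q = (12 - (3)·0.104) / (4) = 2.922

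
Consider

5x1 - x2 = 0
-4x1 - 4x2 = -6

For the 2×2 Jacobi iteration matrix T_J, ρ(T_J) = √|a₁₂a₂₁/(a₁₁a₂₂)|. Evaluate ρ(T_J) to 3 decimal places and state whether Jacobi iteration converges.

a₁₂a₂₁/(a₁₁a₂₂) = (-1)·(-4) / ((5)·(-4)) = -0.200000
ρ = √|-0.200000| = √0.200000 = 0.447
ρ < 1, so Jacobi converges

0.447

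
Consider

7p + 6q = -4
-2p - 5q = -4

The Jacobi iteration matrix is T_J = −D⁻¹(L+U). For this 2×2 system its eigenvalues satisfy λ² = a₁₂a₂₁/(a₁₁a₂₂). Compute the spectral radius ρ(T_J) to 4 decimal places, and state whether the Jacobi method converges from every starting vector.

a₁₂a₂₁/(a₁₁a₂₂) = (6)·(-2) / ((7)·(-5)) = 0.342857
ρ = √|0.342857| = √0.342857 = 0.5855
ρ < 1, so Jacobi converges

0.5855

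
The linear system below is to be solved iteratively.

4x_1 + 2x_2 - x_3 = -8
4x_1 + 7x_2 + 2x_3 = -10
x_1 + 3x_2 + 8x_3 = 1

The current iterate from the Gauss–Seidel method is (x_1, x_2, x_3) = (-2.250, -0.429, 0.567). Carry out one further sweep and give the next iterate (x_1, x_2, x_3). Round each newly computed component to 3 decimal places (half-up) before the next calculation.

One sweep:
  x_1 = (-8 - (2)·-0.429 - (-1)·0.567) / (4) = -1.644
  x_2 = (-10 - (4)·-1.644 - (2)·0.567) / (7) = -0.651
  x_3 = (1 - (1)·-1.644 - (3)·-0.651) / (8) = 0.575

(-1.644, -0.651, 0.575)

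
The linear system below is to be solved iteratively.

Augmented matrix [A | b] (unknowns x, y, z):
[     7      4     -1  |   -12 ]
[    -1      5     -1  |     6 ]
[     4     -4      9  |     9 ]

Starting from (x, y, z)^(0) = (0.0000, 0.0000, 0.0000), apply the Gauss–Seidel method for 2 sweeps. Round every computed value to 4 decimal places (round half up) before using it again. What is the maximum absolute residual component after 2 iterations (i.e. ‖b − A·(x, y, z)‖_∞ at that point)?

1.3121

Iteration 1:
  x = (-12 - (4)·0.0000 - (-1)·0.0000) / (7) = -1.7143
  y = (6 - (-1)·-1.7143 - (-1)·0.0000) / (5) = 0.8571
  z = (9 - (4)·-1.7143 - (-4)·0.8571) / (9) = 2.1428
Iteration 2:
  x = (-12 - (4)·0.8571 - (-1)·2.1428) / (7) = -1.8979
  y = (6 - (-1)·-1.8979 - (-1)·2.1428) / (5) = 1.2490
  z = (9 - (4)·-1.8979 - (-4)·1.2490) / (9) = 2.3986
Residual b − A·x = (-1.3121, 0.2557, 0.0002); ∞-norm = 1.3121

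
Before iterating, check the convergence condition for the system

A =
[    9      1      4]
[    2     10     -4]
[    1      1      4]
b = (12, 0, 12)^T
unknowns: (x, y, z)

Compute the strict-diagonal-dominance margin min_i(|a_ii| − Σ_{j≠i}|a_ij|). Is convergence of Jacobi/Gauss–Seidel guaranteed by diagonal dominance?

row 1: |9| − (1+4) = 4
row 2: |10| − (2+4) = 4
row 3: |4| − (1+1) = 2
minimum over rows = 2 → strictly diagonally dominant (convergence guaranteed)

2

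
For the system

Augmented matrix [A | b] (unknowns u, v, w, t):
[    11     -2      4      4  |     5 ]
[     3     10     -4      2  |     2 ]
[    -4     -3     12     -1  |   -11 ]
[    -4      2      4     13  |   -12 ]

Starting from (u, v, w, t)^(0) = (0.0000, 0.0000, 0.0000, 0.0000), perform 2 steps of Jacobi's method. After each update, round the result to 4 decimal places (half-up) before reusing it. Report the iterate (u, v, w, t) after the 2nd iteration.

(1.1599, -0.1184, -0.7921, -0.5319)

Iteration 1:
  u = (5 - (-2)·0.0000 - (4)·0.0000 - (4)·0.0000) / (11) = 0.4545
  v = (2 - (3)·0.0000 - (-4)·0.0000 - (2)·0.0000) / (10) = 0.2000
  w = (-11 - (-4)·0.0000 - (-3)·0.0000 - (-1)·0.0000) / (12) = -0.9167
  t = (-12 - (-4)·0.0000 - (2)·0.0000 - (4)·0.0000) / (13) = -0.9231
Iteration 2:
  u = (5 - (-2)·0.2000 - (4)·-0.9167 - (4)·-0.9231) / (11) = 1.1599
  v = (2 - (3)·0.4545 - (-4)·-0.9167 - (2)·-0.9231) / (10) = -0.1184
  w = (-11 - (-4)·0.4545 - (-3)·0.2000 - (-1)·-0.9231) / (12) = -0.7921
  t = (-12 - (-4)·0.4545 - (2)·0.2000 - (4)·-0.9167) / (13) = -0.5319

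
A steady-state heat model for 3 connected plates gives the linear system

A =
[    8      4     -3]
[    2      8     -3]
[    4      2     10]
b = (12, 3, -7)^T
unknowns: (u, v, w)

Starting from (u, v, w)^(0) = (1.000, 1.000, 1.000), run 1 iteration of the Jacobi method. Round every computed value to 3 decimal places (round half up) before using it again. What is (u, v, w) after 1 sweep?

(1.375, 0.500, -1.300)

Iteration 1:
  u = (12 - (4)·1.000 - (-3)·1.000) / (8) = 1.375
  v = (3 - (2)·1.000 - (-3)·1.000) / (8) = 0.500
  w = (-7 - (4)·1.000 - (2)·1.000) / (10) = -1.300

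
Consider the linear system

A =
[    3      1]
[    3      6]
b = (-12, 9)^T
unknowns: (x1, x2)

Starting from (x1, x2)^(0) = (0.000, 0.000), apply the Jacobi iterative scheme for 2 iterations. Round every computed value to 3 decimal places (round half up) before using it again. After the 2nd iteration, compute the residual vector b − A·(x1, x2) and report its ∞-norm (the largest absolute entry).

2.000

Iteration 1:
  x1 = (-12 - (1)·0.000) / (3) = -4.000
  x2 = (9 - (3)·0.000) / (6) = 1.500
Iteration 2:
  x1 = (-12 - (1)·1.500) / (3) = -4.500
  x2 = (9 - (3)·-4.000) / (6) = 3.500
Residual b − A·x = (-2.000, 1.500); ∞-norm = 2.000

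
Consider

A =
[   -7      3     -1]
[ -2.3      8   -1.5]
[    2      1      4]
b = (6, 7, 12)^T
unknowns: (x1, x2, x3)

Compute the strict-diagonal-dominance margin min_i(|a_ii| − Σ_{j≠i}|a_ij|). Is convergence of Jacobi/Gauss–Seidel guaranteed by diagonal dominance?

row 1: |-7| − (3+1) = 3
row 2: |8| − (2.3+1.5) = 4.2
row 3: |4| − (2+1) = 1
minimum over rows = 1 → strictly diagonally dominant (convergence guaranteed)

1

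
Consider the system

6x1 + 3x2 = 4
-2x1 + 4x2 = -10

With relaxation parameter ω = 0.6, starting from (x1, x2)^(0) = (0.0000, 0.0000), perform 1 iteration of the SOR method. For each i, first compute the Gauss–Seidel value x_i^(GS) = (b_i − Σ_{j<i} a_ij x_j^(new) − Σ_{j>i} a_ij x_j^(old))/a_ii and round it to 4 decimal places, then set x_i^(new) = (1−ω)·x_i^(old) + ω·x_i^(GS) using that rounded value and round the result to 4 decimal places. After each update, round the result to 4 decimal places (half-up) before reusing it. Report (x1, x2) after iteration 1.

(0.4000, -1.3800)

Iteration 1:
  x1: GS value = (4 - (3)·0.0000) / (6) = 0.6667;  x1 ← (1−ω)·0.0000 + ω·0.6667 = 0.4000
  x2: GS value = (-10 - (-2)·0.4000) / (4) = -2.3000;  x2 ← (1−ω)·0.0000 + ω·-2.3000 = -1.3800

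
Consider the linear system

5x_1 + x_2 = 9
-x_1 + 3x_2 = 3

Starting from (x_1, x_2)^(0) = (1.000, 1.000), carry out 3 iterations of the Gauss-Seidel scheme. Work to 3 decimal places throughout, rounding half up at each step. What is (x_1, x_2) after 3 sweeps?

Iteration 1:
  x_1 = (9 - (1)·1.000) / (5) = 1.600
  x_2 = (3 - (-1)·1.600) / (3) = 1.533
Iteration 2:
  x_1 = (9 - (1)·1.533) / (5) = 1.493
  x_2 = (3 - (-1)·1.493) / (3) = 1.498
Iteration 3:
  x_1 = (9 - (1)·1.498) / (5) = 1.500
  x_2 = (3 - (-1)·1.500) / (3) = 1.500

(1.500, 1.500)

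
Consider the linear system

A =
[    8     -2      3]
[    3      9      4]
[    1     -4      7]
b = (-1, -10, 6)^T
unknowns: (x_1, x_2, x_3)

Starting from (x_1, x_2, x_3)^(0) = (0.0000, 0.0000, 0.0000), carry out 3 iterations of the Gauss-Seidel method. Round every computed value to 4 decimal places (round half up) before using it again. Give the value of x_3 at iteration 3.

Iteration 1:
  x_1 = (-1 - (-2)·0.0000 - (3)·0.0000) / (8) = -0.1250
  x_2 = (-10 - (3)·-0.1250 - (4)·0.0000) / (9) = -1.0694
  x_3 = (6 - (1)·-0.1250 - (-4)·-1.0694) / (7) = 0.2639
Iteration 2:
  x_1 = (-1 - (-2)·-1.0694 - (3)·0.2639) / (8) = -0.4913
  x_2 = (-10 - (3)·-0.4913 - (4)·0.2639) / (9) = -1.0646
  x_3 = (6 - (1)·-0.4913 - (-4)·-1.0646) / (7) = 0.3190
Iteration 3:
  x_1 = (-1 - (-2)·-1.0646 - (3)·0.3190) / (8) = -0.5108
  x_2 = (-10 - (3)·-0.5108 - (4)·0.3190) / (9) = -1.0826
  x_3 = (6 - (1)·-0.5108 - (-4)·-1.0826) / (7) = 0.3115

0.3115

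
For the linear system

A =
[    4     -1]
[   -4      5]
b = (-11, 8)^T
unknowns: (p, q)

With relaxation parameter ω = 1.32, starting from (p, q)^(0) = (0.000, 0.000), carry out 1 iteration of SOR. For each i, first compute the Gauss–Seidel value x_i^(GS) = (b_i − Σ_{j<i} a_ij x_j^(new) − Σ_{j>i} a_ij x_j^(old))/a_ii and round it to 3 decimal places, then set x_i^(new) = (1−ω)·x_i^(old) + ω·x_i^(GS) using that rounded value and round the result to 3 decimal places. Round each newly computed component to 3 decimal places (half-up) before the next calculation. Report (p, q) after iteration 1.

Iteration 1:
  p: GS value = (-11 - (-1)·0.000) / (4) = -2.750;  p ← (1−ω)·0.000 + ω·-2.750 = -3.630
  q: GS value = (8 - (-4)·-3.630) / (5) = -1.304;  q ← (1−ω)·0.000 + ω·-1.304 = -1.721

(-3.630, -1.721)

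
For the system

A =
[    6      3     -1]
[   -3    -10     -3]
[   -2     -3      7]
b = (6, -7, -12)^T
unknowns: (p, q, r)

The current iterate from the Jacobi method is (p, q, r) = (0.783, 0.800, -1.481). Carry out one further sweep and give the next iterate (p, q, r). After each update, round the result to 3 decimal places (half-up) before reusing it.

(0.353, 0.909, -1.148)

One sweep:
  p = (6 - (3)·0.800 - (-1)·-1.481) / (6) = 0.353
  q = (-7 - (-3)·0.783 - (-3)·-1.481) / (-10) = 0.909
  r = (-12 - (-2)·0.783 - (-3)·0.800) / (7) = -1.148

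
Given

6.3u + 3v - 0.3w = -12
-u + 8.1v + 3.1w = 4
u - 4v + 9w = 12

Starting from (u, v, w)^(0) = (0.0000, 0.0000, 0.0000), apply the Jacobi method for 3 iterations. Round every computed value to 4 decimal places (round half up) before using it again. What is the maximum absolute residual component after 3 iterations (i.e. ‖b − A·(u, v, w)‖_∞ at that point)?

1.3435

Iteration 1:
  u = (-12 - (3)·0.0000 - (-0.3)·0.0000) / (6.3) = -1.9048
  v = (4 - (-1)·0.0000 - (3.1)·0.0000) / (8.1) = 0.4938
  w = (12 - (1)·0.0000 - (-4)·0.0000) / (9) = 1.3333
Iteration 2:
  u = (-12 - (3)·0.4938 - (-0.3)·1.3333) / (6.3) = -2.0764
  v = (4 - (-1)·-1.9048 - (3.1)·1.3333) / (8.1) = -0.2516
  w = (12 - (1)·-1.9048 - (-4)·0.4938) / (9) = 1.7644
Iteration 3:
  u = (-12 - (3)·-0.2516 - (-0.3)·1.7644) / (6.3) = -1.7009
  v = (4 - (-1)·-2.0764 - (3.1)·1.7644) / (8.1) = -0.4378
  w = (12 - (1)·-2.0764 - (-4)·-0.2516) / (9) = 1.4522
Residual b − A·x = (0.4647, 1.3435, -1.1201); ∞-norm = 1.3435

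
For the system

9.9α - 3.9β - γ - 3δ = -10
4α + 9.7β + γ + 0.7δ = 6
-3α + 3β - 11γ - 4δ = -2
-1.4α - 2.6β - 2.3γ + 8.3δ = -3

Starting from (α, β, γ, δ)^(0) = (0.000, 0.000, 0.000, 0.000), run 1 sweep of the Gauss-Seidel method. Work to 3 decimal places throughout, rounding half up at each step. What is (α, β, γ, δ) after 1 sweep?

(-1.010, 1.035, 0.740, -0.003)

Iteration 1:
  α = (-10 - (-3.9)·0.000 - (-1)·0.000 - (-3)·0.000) / (9.9) = -1.010
  β = (6 - (4)·-1.010 - (1)·0.000 - (0.7)·0.000) / (9.7) = 1.035
  γ = (-2 - (-3)·-1.010 - (3)·1.035 - (-4)·0.000) / (-11) = 0.740
  δ = (-3 - (-1.4)·-1.010 - (-2.6)·1.035 - (-2.3)·0.740) / (8.3) = -0.003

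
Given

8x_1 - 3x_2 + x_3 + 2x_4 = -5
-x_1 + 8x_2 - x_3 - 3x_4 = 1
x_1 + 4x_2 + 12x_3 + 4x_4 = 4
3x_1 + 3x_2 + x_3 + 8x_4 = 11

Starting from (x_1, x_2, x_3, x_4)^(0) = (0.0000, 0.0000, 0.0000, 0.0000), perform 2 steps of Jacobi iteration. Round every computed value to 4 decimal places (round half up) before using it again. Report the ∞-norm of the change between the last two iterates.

Iteration 1:
  x_1 = (-5 - (-3)·0.0000 - (1)·0.0000 - (2)·0.0000) / (8) = -0.6250
  x_2 = (1 - (-1)·0.0000 - (-1)·0.0000 - (-3)·0.0000) / (8) = 0.1250
  x_3 = (4 - (1)·0.0000 - (4)·0.0000 - (4)·0.0000) / (12) = 0.3333
  x_4 = (11 - (3)·0.0000 - (3)·0.0000 - (1)·0.0000) / (8) = 1.3750
Iteration 2:
  x_1 = (-5 - (-3)·0.1250 - (1)·0.3333 - (2)·1.3750) / (8) = -0.9635
  x_2 = (1 - (-1)·-0.6250 - (-1)·0.3333 - (-3)·1.3750) / (8) = 0.6042
  x_3 = (4 - (1)·-0.6250 - (4)·0.1250 - (4)·1.3750) / (12) = -0.1146
  x_4 = (11 - (3)·-0.6250 - (3)·0.1250 - (1)·0.3333) / (8) = 1.5208
Change: (-0.3385, 0.4792, -0.4479, 0.1458) → max |·| = 0.4792

0.4792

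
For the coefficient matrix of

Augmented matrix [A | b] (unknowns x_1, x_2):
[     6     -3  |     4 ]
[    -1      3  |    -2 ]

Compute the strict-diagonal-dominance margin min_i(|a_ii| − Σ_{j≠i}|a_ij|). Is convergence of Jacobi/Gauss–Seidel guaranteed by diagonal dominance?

2

row 1: |6| − (3) = 3
row 2: |3| − (1) = 2
minimum over rows = 2 → strictly diagonally dominant (convergence guaranteed)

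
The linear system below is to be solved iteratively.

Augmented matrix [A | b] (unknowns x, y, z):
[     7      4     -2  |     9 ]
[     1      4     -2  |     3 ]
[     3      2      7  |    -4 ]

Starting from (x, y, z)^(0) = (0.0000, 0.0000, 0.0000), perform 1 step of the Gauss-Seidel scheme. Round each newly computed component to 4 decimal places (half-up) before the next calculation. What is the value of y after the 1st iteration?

Iteration 1:
  x = (9 - (4)·0.0000 - (-2)·0.0000) / (7) = 1.2857
  y = (3 - (1)·1.2857 - (-2)·0.0000) / (4) = 0.4286
  z = (-4 - (3)·1.2857 - (2)·0.4286) / (7) = -1.2449

0.4286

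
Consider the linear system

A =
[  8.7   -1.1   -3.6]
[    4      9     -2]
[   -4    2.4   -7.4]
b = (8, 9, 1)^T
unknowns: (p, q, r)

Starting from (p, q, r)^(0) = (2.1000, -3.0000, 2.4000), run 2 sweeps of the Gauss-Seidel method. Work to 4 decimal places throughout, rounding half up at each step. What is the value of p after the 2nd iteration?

Iteration 1:
  p = (8 - (-1.1)·-3.0000 - (-3.6)·2.4000) / (8.7) = 1.5333
  q = (9 - (4)·1.5333 - (-2)·2.4000) / (9) = 0.8519
  r = (1 - (-4)·1.5333 - (2.4)·0.8519) / (-7.4) = -0.6877
Iteration 2:
  p = (8 - (-1.1)·0.8519 - (-3.6)·-0.6877) / (8.7) = 0.7427
  q = (9 - (4)·0.7427 - (-2)·-0.6877) / (9) = 0.5171
  r = (1 - (-4)·0.7427 - (2.4)·0.5171) / (-7.4) = -0.3689

0.7427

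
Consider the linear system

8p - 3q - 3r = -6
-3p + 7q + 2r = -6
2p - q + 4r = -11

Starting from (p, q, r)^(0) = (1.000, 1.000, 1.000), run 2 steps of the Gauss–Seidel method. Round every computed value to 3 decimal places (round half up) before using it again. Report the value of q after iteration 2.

-0.983

Iteration 1:
  p = (-6 - (-3)·1.000 - (-3)·1.000) / (8) = 0.000
  q = (-6 - (-3)·0.000 - (2)·1.000) / (7) = -1.143
  r = (-11 - (2)·0.000 - (-1)·-1.143) / (4) = -3.036
Iteration 2:
  p = (-6 - (-3)·-1.143 - (-3)·-3.036) / (8) = -2.317
  q = (-6 - (-3)·-2.317 - (2)·-3.036) / (7) = -0.983
  r = (-11 - (2)·-2.317 - (-1)·-0.983) / (4) = -1.837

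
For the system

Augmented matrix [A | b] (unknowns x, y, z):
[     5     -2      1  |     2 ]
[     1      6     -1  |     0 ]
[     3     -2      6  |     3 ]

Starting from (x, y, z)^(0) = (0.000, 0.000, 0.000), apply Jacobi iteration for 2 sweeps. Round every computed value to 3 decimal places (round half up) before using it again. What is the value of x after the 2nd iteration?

0.300

Iteration 1:
  x = (2 - (-2)·0.000 - (1)·0.000) / (5) = 0.400
  y = (0 - (1)·0.000 - (-1)·0.000) / (6) = 0.000
  z = (3 - (3)·0.000 - (-2)·0.000) / (6) = 0.500
Iteration 2:
  x = (2 - (-2)·0.000 - (1)·0.500) / (5) = 0.300
  y = (0 - (1)·0.400 - (-1)·0.500) / (6) = 0.017
  z = (3 - (3)·0.400 - (-2)·0.000) / (6) = 0.300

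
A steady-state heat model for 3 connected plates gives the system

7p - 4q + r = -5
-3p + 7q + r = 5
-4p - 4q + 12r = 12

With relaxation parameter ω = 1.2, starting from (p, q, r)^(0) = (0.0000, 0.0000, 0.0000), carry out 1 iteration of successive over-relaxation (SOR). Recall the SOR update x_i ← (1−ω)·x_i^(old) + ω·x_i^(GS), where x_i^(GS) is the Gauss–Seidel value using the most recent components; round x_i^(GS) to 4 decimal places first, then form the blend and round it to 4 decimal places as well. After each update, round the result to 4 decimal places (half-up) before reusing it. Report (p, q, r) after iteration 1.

Iteration 1:
  p: GS value = (-5 - (-4)·0.0000 - (1)·0.0000) / (7) = -0.7143;  p ← (1−ω)·0.0000 + ω·-0.7143 = -0.8572
  q: GS value = (5 - (-3)·-0.8572 - (1)·0.0000) / (7) = 0.3469;  q ← (1−ω)·0.0000 + ω·0.3469 = 0.4163
  r: GS value = (12 - (-4)·-0.8572 - (-4)·0.4163) / (12) = 0.8530;  r ← (1−ω)·0.0000 + ω·0.8530 = 1.0236

(-0.8572, 0.4163, 1.0236)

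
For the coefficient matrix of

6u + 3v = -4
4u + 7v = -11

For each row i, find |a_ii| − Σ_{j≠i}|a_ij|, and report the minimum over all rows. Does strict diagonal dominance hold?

3

row 1: |6| − (3) = 3
row 2: |7| − (4) = 3
minimum over rows = 3 → strictly diagonally dominant (convergence guaranteed)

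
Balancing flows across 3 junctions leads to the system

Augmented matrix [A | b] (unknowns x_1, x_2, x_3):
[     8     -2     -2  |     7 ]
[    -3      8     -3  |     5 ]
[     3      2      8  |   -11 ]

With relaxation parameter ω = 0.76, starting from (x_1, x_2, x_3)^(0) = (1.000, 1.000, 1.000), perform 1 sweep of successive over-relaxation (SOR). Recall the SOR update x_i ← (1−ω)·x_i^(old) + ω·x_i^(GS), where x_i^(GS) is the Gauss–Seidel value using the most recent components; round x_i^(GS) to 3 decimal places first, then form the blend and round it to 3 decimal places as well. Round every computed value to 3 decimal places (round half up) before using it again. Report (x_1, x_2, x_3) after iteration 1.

(1.285, 1.366, -1.430)

Iteration 1:
  x_1: GS value = (7 - (-2)·1.000 - (-2)·1.000) / (8) = 1.375;  x_1 ← (1−ω)·1.000 + ω·1.375 = 1.285
  x_2: GS value = (5 - (-3)·1.285 - (-3)·1.000) / (8) = 1.482;  x_2 ← (1−ω)·1.000 + ω·1.482 = 1.366
  x_3: GS value = (-11 - (3)·1.285 - (2)·1.366) / (8) = -2.198;  x_3 ← (1−ω)·1.000 + ω·-2.198 = -1.430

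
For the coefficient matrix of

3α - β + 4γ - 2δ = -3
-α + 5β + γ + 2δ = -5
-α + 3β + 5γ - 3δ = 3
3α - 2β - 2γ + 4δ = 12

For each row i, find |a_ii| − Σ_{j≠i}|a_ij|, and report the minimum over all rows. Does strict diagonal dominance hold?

row 1: |3| − (1+4+2) = -4
row 2: |5| − (1+1+2) = 1
row 3: |5| − (1+3+3) = -2
row 4: |4| − (3+2+2) = -3
minimum over rows = -4 → not strictly diagonally dominant

-4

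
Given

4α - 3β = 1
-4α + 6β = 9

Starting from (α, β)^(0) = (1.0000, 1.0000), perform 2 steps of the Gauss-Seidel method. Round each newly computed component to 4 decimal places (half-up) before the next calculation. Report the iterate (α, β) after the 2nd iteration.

Iteration 1:
  α = (1 - (-3)·1.0000) / (4) = 1.0000
  β = (9 - (-4)·1.0000) / (6) = 2.1667
Iteration 2:
  α = (1 - (-3)·2.1667) / (4) = 1.8750
  β = (9 - (-4)·1.8750) / (6) = 2.7500

(1.8750, 2.7500)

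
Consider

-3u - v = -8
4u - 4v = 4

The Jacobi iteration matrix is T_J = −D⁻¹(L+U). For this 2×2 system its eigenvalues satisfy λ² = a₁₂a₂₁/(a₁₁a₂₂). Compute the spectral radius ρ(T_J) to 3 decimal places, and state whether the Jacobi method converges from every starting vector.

a₁₂a₂₁/(a₁₁a₂₂) = (-1)·(4) / ((-3)·(-4)) = -0.333333
ρ = √|-0.333333| = √0.333333 = 0.577
ρ < 1, so Jacobi converges

0.577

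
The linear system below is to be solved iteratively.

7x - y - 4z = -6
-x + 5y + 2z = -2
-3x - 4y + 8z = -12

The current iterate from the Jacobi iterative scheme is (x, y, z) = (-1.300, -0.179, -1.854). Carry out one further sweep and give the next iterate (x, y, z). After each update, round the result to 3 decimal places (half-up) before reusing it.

(-1.942, 0.082, -2.077)

One sweep:
  x = (-6 - (-1)·-0.179 - (-4)·-1.854) / (7) = -1.942
  y = (-2 - (-1)·-1.300 - (2)·-1.854) / (5) = 0.082
  z = (-12 - (-3)·-1.300 - (-4)·-0.179) / (8) = -2.077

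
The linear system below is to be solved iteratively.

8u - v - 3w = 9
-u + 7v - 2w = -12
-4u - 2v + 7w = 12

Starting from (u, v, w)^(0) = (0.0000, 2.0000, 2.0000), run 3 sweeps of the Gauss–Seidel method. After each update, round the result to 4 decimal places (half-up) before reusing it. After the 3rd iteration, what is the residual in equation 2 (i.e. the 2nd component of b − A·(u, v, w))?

0.0262

Iteration 1:
  u = (9 - (-1)·2.0000 - (-3)·2.0000) / (8) = 2.1250
  v = (-12 - (-1)·2.1250 - (-2)·2.0000) / (7) = -0.8393
  w = (12 - (-4)·2.1250 - (-2)·-0.8393) / (7) = 2.6888
Iteration 2:
  u = (9 - (-1)·-0.8393 - (-3)·2.6888) / (8) = 2.0284
  v = (-12 - (-1)·2.0284 - (-2)·2.6888) / (7) = -0.6563
  w = (12 - (-4)·2.0284 - (-2)·-0.6563) / (7) = 2.6859
Iteration 3:
  u = (9 - (-1)·-0.6563 - (-3)·2.6859) / (8) = 2.0502
  v = (-12 - (-1)·2.0502 - (-2)·2.6859) / (7) = -0.6540
  w = (12 - (-4)·2.0502 - (-2)·-0.6540) / (7) = 2.6990
Residual b − A·x = (0.0414, 0.0262, -0.0002)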